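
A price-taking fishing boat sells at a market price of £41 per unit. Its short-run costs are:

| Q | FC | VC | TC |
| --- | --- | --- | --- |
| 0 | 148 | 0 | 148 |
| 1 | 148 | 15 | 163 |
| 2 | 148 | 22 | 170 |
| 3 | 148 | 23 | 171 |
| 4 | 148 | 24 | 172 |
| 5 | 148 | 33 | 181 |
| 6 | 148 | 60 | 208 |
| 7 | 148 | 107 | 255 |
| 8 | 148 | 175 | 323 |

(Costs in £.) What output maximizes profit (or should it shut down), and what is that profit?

Profit at each row (π = 41Q − TC): Q=0: -148; Q=1: -122; Q=2: -88; Q=3: -48; Q=4: -8; Q=5: 24; Q=6: 38; Q=7: 32; Q=8: 5.
Profit is maximized at Q = 6. AVC there is 60/6 = £10 ≤ P, so producing beats shutting down (which would give -£148).

Q = 6; profit = £38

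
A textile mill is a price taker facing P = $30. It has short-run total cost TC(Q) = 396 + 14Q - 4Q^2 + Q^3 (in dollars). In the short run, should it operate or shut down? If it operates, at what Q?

Variable cost is VC = 14Q - 4Q^2 + Q^3, so AVC = VC/Q = 14 - 4Q + Q^2 and MC = dTC/dQ = 14 - 8Q + 3Q^2.
The AVC parabola has its vertex at Q = 4/2 = 2, where AVC = 14 - 4·2 + 2^2 = $10.
Since P = $30 ≥ min AVC = $10, price covers variable cost and the firm should produce.
Set P = MC: 30 = 14 - 8Q + 3Q^2 → -16 - 8Q + 3Q^2 = 0. The roots are Q = -4/3 and Q = 4; the profit-maximizing output is on the rising part of MC, so Q* = 4.
Check: AVC at Q = 4 is $14 ≤ P, so revenue covers variable cost.
Profit = P·Q − TC = 30·4 − 452 = -$332, a loss, but smaller than the $396 fixed cost the firm would lose by shutting down.

Produce at Q = 4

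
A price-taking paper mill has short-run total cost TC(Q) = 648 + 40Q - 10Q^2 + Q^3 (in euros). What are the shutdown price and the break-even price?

Shutdown price = €15; break-even price = €103

Shutdown price = min AVC. AVC = 40 - 10Q + Q^2, with vertex at Q = 5 and minimum €15.
ATC = 648/Q + 40 - 10Q + Q^2. Setting dATC/dQ = −648/Q^2 − 10 + 2Q = 0 gives Q = 9 (since 2·9^3 − 10·9^2 = 648).
min ATC = 648/9 + 40 − 10·9 + 9^2 = €103. That is the break-even price.
For €15 ≤ P < €103 the firm produces at a loss; below €15 it shuts down.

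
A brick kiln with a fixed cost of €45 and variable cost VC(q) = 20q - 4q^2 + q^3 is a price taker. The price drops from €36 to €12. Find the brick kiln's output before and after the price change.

Output falls from 4 to 0 (the firm shuts down)

MC = 20 - 8q + 3q^2; the shutdown threshold is min AVC = €16 (at q = 2).
At P = €36 ≥ min AVC, set P = MC on the rising branch: q = 4.
At P = €12 < min AVC = €16, price no longer covers variable cost at any output, so the firm shuts down: q = 0.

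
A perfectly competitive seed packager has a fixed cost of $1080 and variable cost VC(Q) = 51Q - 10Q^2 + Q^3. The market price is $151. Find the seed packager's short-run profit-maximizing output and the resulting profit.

AVC = 51 - 10Q + Q^2 has its minimum $26 at Q = 5; price $151 clears that bar, so the firm operates.
With MC = 51 - 20Q + 3Q^2, P = MC on the upward-sloping part at Q* = 10.
TR = 151·10 = 1510. TC = 1080 + 510 = 1590. Profit = 1510 − 1590 = -$80.
That loss of $80 beats the $1080 the firm would lose by shutting down; producing recovers $1000 of fixed cost.

Profit = -$80 at Q = 10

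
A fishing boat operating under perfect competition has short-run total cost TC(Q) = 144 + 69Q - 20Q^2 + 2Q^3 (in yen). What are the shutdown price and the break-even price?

Shutdown price = ¥19; break-even price = ¥45

AVC = 69 - 20Q + 2Q^2; minimized at Q = 5, giving min AVC = ¥19. That is the shutdown price.
ATC = 144/Q + 69 - 20Q + 2Q^2. Setting dATC/dQ = −144/Q^2 − 20 + 4Q = 0 gives Q = 6 (since 4·6^3 − 20·6^2 = 144).
min ATC = 144/6 + 69 − 20·6 + 2·6^2 = ¥45. That is the break-even price.
For ¥19 ≤ P < ¥45 the firm produces at a loss; below ¥19 it shuts down.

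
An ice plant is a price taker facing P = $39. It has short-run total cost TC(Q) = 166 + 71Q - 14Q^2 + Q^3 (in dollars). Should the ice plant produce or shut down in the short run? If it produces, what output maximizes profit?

Produce at Q = 8

Variable cost is VC = 71Q - 14Q^2 + Q^3, so AVC = VC/Q = 71 - 14Q + Q^2 and MC = dTC/dQ = 71 - 28Q + 3Q^2.
The AVC parabola has its vertex at Q = 14/2 = 7, where AVC = 71 - 14·7 + 7^2 = $22.
Since P = $39 ≥ min AVC = $22, price covers variable cost and the firm should produce.
P = MC gives 32 - 28Q + 3Q^2 = 0, with roots 4/3 and 8. Take the larger (rising MC): Q* = 8.
Check: AVC at Q = 8 is $23 ≤ P, so revenue covers variable cost.
Profit = P·Q − TC = 39·8 − 350 = -$38, a loss, but smaller than the $166 fixed cost the firm would lose by shutting down.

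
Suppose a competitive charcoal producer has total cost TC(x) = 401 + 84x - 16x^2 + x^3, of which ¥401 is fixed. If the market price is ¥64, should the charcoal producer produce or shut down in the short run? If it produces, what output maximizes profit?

From TC, MC = TC'(x) = 84 - 32x + 3x^2 and AVC = VC/x = 84 - 16x + x^2.
The AVC parabola has its vertex at x = 16/2 = 8, where AVC = 84 - 16·8 + 8^2 = ¥20.
Because ¥64 ≥ ¥20, revenue can cover variable cost; the firm operates.
P = MC gives 20 - 32x + 3x^2 = 0, with roots 2/3 and 10. Take the larger (rising MC): x* = 10.
Check: AVC at x = 10 is ¥24 ≤ P, so revenue covers variable cost.
Profit = P·x − TC = 64·10 − 641 = -¥1, a loss, but smaller than the ¥401 fixed cost the firm would lose by shutting down.

Produce at x = 10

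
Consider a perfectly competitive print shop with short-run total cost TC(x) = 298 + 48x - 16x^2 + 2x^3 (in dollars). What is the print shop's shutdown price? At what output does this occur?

$16 per unit, at x = 4

The firm shuts down when price falls below the minimum of average variable cost. AVC = VC/x = 48 - 16x + 2x^2.
At the minimum of AVC, MC = AVC. MC = 48 - 32x + 6x^2; setting MC = AVC gives 4x^2 - 16x = 0, so x = 4. min AVC = 16.
The firm shuts down for any P below $16.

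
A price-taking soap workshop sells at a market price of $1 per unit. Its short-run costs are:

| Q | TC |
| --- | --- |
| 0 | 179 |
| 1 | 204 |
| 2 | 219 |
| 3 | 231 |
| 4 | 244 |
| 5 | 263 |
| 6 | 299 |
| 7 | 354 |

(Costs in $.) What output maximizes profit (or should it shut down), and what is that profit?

Profit at each row (π = 1Q − TC): Q=0: -179; Q=1: -203; Q=2: -217; Q=3: -228; Q=4: -240; Q=5: -258; Q=6: -293; Q=7: -347.
Profit is highest at Q = 0. Equivalently, the lowest AVC in the table is 65/4 ≈ $16.25 at Q = 4, and P = $1 falls below it — price never covers variable cost, so the firm shuts down and loses only its fixed cost.

Q = 0 (shut down); profit = -$179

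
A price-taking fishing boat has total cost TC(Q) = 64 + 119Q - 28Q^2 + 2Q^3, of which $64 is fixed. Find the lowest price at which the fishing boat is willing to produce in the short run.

Short-run supply begins at min AVC. From VC = 119Q - 28Q^2 + 2Q^3, AVC = 119 - 28Q + 2Q^2.
dAVC/dQ = -28 + 4Q = 0 gives Q = 7. min AVC = 119 - 28·7 + 2·7^2 = 21.
For P < $21 the firm produces nothing.

$21 per unit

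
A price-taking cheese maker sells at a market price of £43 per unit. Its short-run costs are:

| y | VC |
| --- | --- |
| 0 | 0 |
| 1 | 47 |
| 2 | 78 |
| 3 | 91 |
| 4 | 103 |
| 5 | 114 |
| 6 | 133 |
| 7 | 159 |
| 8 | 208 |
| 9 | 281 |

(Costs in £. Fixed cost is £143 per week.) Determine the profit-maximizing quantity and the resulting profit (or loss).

y = 7; profit = -£1

Compute π = P·y − TC at each output: y=0: -143; y=1: -147; y=2: -135; y=3: -105; y=4: -74; y=5: -42; y=6: -18; y=7: -1; y=8: -7; y=9: -37.
Profit is maximized at y = 7. AVC there is 159/7 = £22.71 ≤ P, so producing beats shutting down (which would give -£143).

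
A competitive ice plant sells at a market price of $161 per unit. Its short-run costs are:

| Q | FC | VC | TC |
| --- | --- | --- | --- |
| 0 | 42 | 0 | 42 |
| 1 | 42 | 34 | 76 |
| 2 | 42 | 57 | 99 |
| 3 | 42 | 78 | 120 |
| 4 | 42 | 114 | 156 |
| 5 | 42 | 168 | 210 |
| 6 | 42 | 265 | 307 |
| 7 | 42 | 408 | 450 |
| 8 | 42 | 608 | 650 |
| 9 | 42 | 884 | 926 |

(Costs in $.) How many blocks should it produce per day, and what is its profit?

Q = 7; profit = $677

Compute π = P·Q − TC at each output: Q=0: -42; Q=1: 85; Q=2: 223; Q=3: 363; Q=4: 488; Q=5: 595; Q=6: 659; Q=7: 677; Q=8: 638; Q=9: 523.
Profit is maximized at Q = 7. AVC there is 408/7 = $58.29 ≤ P, so producing beats shutting down (which would give -$42).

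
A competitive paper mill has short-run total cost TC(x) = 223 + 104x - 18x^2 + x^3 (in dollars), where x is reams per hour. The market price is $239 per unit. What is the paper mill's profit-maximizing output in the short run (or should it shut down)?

Produce at x = 15

Variable cost is VC = 104x - 18x^2 + x^3, so AVC = VC/x = 104 - 18x + x^2 and MC = dTC/dx = 104 - 36x + 3x^2.
AVC is minimized where dAVC/dx = -18 + 2x = 0, at x = 9; min AVC = 104 - 18·9 + 9^2 = $23.
Since P = $239 ≥ min AVC = $23, price covers variable cost and the firm should produce.
Solving P = MC: -135 - 36x + 3x^2 = 0 ⇒ x = -3 or 15. On the upward-sloping branch, x* = 15.
Check: AVC at x = 15 is $59 ≤ P, so revenue covers variable cost.
Profit = P·x − TC = 239·15 − 1108 = $2477.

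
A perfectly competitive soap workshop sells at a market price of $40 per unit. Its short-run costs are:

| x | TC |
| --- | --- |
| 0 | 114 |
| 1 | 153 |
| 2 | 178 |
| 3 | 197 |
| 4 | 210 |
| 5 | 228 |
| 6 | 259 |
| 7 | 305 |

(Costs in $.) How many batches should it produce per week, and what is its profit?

Tabulate TR − TC: x=0: -114; x=1: -113; x=2: -98; x=3: -77; x=4: -50; x=5: -28; x=6: -19; x=7: -25.
Profit is maximized at x = 6. AVC there is 145/6 = $24.17 ≤ P, so producing beats shutting down (which would give -$114).

x = 6; profit = -$19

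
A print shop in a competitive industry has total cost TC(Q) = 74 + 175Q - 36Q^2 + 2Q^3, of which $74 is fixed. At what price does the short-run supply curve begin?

$13 per unit

The firm shuts down when price falls below the minimum of average variable cost. AVC = VC/Q = 175 - 36Q + 2Q^2.
dAVC/dQ = -36 + 4Q = 0 gives Q = 9. min AVC = 175 - 36·9 + 2·9^2 = 13.
The firm shuts down for any P below $13.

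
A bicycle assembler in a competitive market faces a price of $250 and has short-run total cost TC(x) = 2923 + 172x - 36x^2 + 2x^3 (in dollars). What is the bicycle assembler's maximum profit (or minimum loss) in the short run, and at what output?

AVC = 172 - 36x + 2x^2; min AVC = $10 at x = 9. Since P = $250 ≥ min AVC, the firm produces.
MC = 172 - 72x + 6x^2. Setting P = MC and taking the root on the rising branch gives x* = 13.
TR = 250·13 = 3250. TC = 2923 + 546 = 3469. Profit = 3250 − 3469 = -$219.
That loss of $219 beats the $2923 the firm would lose by shutting down; producing recovers $2704 of fixed cost.

Profit = -$219 at x = 13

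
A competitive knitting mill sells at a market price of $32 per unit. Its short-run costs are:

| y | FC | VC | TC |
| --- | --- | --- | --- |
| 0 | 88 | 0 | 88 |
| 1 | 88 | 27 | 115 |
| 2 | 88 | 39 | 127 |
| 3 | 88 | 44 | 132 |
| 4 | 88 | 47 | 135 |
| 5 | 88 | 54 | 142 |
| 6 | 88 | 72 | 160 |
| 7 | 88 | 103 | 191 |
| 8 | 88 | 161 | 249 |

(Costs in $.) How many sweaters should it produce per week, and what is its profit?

Tabulate TR − TC: y=0: -88; y=1: -83; y=2: -63; y=3: -36; y=4: -7; y=5: 18; y=6: 32; y=7: 33; y=8: 7.
Profit is maximized at y = 7. AVC there is 103/7 = $14.71 ≤ P, so producing beats shutting down (which would give -$88).

y = 7; profit = $33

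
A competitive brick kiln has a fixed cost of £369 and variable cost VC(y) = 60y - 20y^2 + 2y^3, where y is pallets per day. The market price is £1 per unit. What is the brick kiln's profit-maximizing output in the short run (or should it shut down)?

From TC, MC = TC'(y) = 60 - 40y + 6y^2 and AVC = VC/y = 60 - 20y + 2y^2.
AVC is minimized where dAVC/dy = -20 + 4y = 0, at y = 5; min AVC = 60 - 20·5 + 2·5^2 = £10.
P = £1 lies below min AVC = £10; no output level covers variable cost.
The firm minimizes its loss by shutting down and losing only its fixed cost of £369.

Shut down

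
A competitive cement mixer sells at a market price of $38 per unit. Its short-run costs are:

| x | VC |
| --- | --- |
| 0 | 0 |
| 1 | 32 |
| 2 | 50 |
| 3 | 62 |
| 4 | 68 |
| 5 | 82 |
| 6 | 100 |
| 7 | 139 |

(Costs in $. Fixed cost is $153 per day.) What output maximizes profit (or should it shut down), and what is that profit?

Profit at each row (π = 38x − TC): x=0: -153; x=1: -147; x=2: -127; x=3: -101; x=4: -69; x=5: -45; x=6: -25; x=7: -26.
Profit is maximized at x = 6. AVC there is 100/6 = $16.67 ≤ P, so producing beats shutting down (which would give -$153).

x = 6; profit = -$25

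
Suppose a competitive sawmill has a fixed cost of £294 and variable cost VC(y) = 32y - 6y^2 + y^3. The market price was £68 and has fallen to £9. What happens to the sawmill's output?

Output falls from 6 to 0 (the firm shuts down)

MC = 32 - 12y + 3y^2; the shutdown threshold is min AVC = £23 (at y = 3).
At P = £68 ≥ min AVC, set P = MC on the rising branch: y = 6.
At P = £9 < min AVC = £23, price no longer covers variable cost at any output, so the firm shuts down: y = 0.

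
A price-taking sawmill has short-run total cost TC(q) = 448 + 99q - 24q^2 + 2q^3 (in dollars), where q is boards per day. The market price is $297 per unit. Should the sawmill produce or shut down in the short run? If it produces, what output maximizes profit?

Variable cost is VC = 99q - 24q^2 + 2q^3, so AVC = VC/q = 99 - 24q + 2q^2 and MC = dTC/dq = 99 - 48q + 6q^2.
AVC is minimized where dAVC/dq = -24 + 4q = 0, at q = 6; min AVC = 99 - 24·6 + 2·6^2 = $27.
Since P = $297 ≥ min AVC = $27, price covers variable cost and the firm should produce.
P = MC gives -198 - 48q + 6q^2 = 0, with roots -3 and 11. Take the larger (rising MC): q* = 11.
Check: AVC at q = 11 is $77 ≤ P, so revenue covers variable cost.
Profit = P·q − TC = 297·11 − 1295 = $1972.

Produce at q = 11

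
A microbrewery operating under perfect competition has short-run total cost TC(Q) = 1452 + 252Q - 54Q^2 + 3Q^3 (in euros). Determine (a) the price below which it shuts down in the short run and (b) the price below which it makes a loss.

Shutdown price = min AVC. AVC = 252 - 54Q + 3Q^2, with vertex at Q = 9 and minimum €9.
ATC = 1452/Q + 252 - 54Q + 3Q^2. Setting dATC/dQ = −1452/Q^2 − 54 + 6Q = 0 gives Q = 11 (since 6·11^3 − 54·11^2 = 1452).
min ATC = 1452/11 + 252 − 54·11 + 3·11^2 = €153. That is the break-even price.
Between these two prices the firm operates at a loss; above €153 it earns a profit.

Shutdown price = €9; break-even price = €153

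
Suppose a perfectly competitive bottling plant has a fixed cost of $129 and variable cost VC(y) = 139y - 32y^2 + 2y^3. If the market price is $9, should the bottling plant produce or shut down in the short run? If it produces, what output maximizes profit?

Shut down

Variable cost is VC = 139y - 32y^2 + 2y^3, so AVC = VC/y = 139 - 32y + 2y^2 and MC = dTC/dy = 139 - 64y + 6y^2.
AVC hits its minimum where MC = AVC, at y = 8, giving min AVC = 139 - 32·8 + 2·8^2 = $11.
P = $9 lies below min AVC = $11; no output level covers variable cost.
Best response: produce nothing and absorb the $129 fixed cost.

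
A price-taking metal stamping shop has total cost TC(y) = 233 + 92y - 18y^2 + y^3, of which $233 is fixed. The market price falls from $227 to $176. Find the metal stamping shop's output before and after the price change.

MC = 92 - 36y + 3y^2; the shutdown threshold is min AVC = $11 (at y = 9).
With P = $227 above the shutdown price, P = MC gives y = 15.
At P = $176 ≥ min AVC, set P = MC: y = 14. The firm stays open but cuts output.

Output falls from 15 to 14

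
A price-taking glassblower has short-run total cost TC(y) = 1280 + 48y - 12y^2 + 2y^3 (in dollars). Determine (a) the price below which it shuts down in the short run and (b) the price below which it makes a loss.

Shutdown price = $30; break-even price = $240

Shutdown price = min AVC. AVC = 48 - 12y + 2y^2, with vertex at y = 3 and minimum $30.
ATC = 1280/y + 48 - 12y + 2y^2. Setting dATC/dy = −1280/y^2 − 12 + 4y = 0 gives y = 8 (since 4·8^3 − 12·8^2 = 1280).
min ATC = 1280/8 + 48 − 12·8 + 2·8^2 = $240. That is the break-even price.
For $30 ≤ P < $240 the firm produces at a loss; below $30 it shuts down.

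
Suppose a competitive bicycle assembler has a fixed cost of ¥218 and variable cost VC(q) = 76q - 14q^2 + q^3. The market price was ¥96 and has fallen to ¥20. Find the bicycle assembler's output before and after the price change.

AVC = 76 - 14q + q^2, minimized at q = 7 where min AVC = ¥27. MC = 76 - 28q + 3q^2.
At P = ¥96 ≥ min AVC, set P = MC on the rising branch: q = 10.
At P = ¥20 < min AVC = ¥27, price no longer covers variable cost at any output, so the firm shuts down: q = 0.

Output falls from 10 to 0 (the firm shuts down)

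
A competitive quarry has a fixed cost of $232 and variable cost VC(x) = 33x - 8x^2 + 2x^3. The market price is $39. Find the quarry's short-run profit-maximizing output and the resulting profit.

Profit = -$196 at x = 3

AVC = 33 - 8x + 2x^2; min AVC = $25 at x = 2. Since P = $39 ≥ min AVC, the firm produces.
With MC = 33 - 16x + 6x^2, P = MC on the upward-sloping part at x* = 3.
TR = 39·3 = 117. TC = 232 + 81 = 313. Profit = 117 − 313 = -$196.
That loss of $196 beats the $232 the firm would lose by shutting down; producing recovers $36 of fixed cost.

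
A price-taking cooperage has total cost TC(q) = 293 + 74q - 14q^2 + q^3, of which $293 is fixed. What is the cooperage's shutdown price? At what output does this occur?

$25 per unit, at q = 7

Short-run supply begins at min AVC. From VC = 74q - 14q^2 + q^3, AVC = 74 - 14q + q^2.
dAVC/dq = -14 + 2q = 0 gives q = 7. min AVC = 74 - 14·7 + 7^2 = 25.
For P < $25 the firm produces nothing.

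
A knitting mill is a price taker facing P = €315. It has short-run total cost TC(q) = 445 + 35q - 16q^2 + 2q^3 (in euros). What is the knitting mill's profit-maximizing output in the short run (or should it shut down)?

Produce at q = 10

Strip out fixed cost: VC = 35q - 16q^2 + 2q^3. Then AVC = 35 - 16q + 2q^2 and MC = 35 - 32q + 6q^2.
The AVC parabola has its vertex at q = 16/4 = 4, where AVC = 35 - 16·4 + 2·4^2 = €3.
P = €315 exceeds min AVC = €3, so the firm stays open.
Solving P = MC: -280 - 32q + 6q^2 = 0 ⇒ q = -14/3 or 10. On the upward-sloping branch, q* = 10.
Check: AVC at q = 10 is €75 ≤ P, so revenue covers variable cost.
Profit = P·q − TC = 315·10 − 1195 = €1955.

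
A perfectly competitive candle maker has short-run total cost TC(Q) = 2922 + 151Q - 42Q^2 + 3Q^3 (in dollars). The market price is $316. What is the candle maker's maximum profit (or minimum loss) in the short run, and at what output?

AVC = 151 - 42Q + 3Q^2 has its minimum $4 at Q = 7; price $316 clears that bar, so the firm operates.
With MC = 151 - 84Q + 9Q^2, P = MC on the upward-sloping part at Q* = 11.
TR = 316·11 = 3476. TC = 2922 + 572 = 3494. Profit = 3476 − 3494 = -$18.
Shutting down would mean losing the fixed cost of $2922, so operating at a loss of $18 is better by $2904.

Profit = -$18 at Q = 11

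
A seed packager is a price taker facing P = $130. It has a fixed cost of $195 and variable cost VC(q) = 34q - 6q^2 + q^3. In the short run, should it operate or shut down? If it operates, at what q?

Produce at q = 8

Variable cost is VC = 34q - 6q^2 + q^3, so AVC = VC/q = 34 - 6q + q^2 and MC = dTC/dq = 34 - 12q + 3q^2.
AVC is minimized where dAVC/dq = -6 + 2q = 0, at q = 3; min AVC = 34 - 6·3 + 3^2 = $25.
Since P = $130 ≥ min AVC = $25, price covers variable cost and the firm should produce.
Solving P = MC: -96 - 12q + 3q^2 = 0 ⇒ q = -4 or 8. On the upward-sloping branch, q* = 8.
Check: AVC at q = 8 is $50 ≤ P, so revenue covers variable cost.
Profit = P·q − TC = 130·8 − 595 = $445.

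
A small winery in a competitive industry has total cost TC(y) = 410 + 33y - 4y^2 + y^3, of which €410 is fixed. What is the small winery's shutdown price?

€29 per unit

The shutdown price is the minimum of AVC. VC = 33y - 4y^2 + y^3, so AVC = 33 - 4y + y^2.
dAVC/dy = -4 + 2y = 0 gives y = 2. min AVC = 33 - 4·2 + 2^2 = 29.
For P < €29 the firm produces nothing.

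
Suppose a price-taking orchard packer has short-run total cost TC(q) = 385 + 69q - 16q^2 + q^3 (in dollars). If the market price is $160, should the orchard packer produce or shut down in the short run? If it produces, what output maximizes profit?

From TC, MC = TC'(q) = 69 - 32q + 3q^2 and AVC = VC/q = 69 - 16q + q^2.
AVC hits its minimum where MC = AVC, at q = 8, giving min AVC = 69 - 16·8 + 8^2 = $5.
Because $160 ≥ $5, revenue can cover variable cost; the firm operates.
P = MC gives -91 - 32q + 3q^2 = 0, with roots -7/3 and 13. Take the larger (rising MC): q* = 13.
Check: AVC at q = 13 is $30 ≤ P, so revenue covers variable cost.
Profit = P·q − TC = 160·13 − 775 = $1305.

Produce at q = 13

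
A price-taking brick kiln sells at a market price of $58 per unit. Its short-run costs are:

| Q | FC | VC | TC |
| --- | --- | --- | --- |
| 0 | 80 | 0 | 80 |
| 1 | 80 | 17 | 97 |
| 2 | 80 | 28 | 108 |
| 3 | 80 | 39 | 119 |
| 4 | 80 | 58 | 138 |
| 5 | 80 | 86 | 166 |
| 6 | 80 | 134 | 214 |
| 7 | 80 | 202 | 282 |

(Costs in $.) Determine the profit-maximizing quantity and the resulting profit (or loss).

Tabulate TR − TC: Q=0: -80; Q=1: -39; Q=2: 8; Q=3: 55; Q=4: 94; Q=5: 124; Q=6: 134; Q=7: 124.
Profit is maximized at Q = 6. AVC there is 134/6 = $22.33 ≤ P, so producing beats shutting down (which would give -$80).

Q = 6; profit = $134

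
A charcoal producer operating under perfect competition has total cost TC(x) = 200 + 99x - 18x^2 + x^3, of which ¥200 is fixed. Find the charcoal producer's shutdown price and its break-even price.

Shutdown price = min AVC. AVC = 99 - 18x + x^2, with vertex at x = 9 and minimum ¥18.
ATC = 200/x + 99 - 18x + x^2. Setting dATC/dx = −200/x^2 − 18 + 2x = 0 gives x = 10 (since 2·10^3 − 18·10^2 = 200).
min ATC = 200/10 + 99 − 18·10 + 10^2 = ¥39. That is the break-even price.
Between these two prices the firm operates at a loss; above ¥39 it earns a profit.

Shutdown price = ¥18; break-even price = ¥39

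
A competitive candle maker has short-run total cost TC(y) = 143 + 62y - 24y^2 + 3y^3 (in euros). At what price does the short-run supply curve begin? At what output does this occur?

€14 per unit, at y = 4

Short-run supply begins at min AVC. From VC = 62y - 24y^2 + 3y^3, AVC = 62 - 24y + 3y^2.
dAVC/dy = -24 + 6y = 0 gives y = 4. min AVC = 62 - 24·4 + 3·4^2 = 14.
The firm shuts down for any P below €14.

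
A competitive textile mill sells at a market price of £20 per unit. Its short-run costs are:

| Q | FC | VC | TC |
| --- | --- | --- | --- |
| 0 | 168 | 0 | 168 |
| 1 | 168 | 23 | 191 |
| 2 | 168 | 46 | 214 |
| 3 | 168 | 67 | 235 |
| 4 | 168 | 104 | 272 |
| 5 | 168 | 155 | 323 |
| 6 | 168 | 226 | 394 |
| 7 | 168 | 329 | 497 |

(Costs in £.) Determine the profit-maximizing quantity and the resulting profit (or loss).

Q = 0 (shut down); profit = -£168

Profit at each row (π = 20Q − TC): Q=0: -168; Q=1: -171; Q=2: -174; Q=3: -175; Q=4: -192; Q=5: -223; Q=6: -274; Q=7: -357.
Profit is highest at Q = 0. Equivalently, the lowest AVC in the table is 67/3 ≈ £22.33 at Q = 3, and P = £20 falls below it — price never covers variable cost, so the firm shuts down and loses only its fixed cost.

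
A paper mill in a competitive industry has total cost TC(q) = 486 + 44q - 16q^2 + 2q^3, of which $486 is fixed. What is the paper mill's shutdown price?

$12 per unit

Short-run supply begins at min AVC. From VC = 44q - 16q^2 + 2q^3, AVC = 44 - 16q + 2q^2.
At the minimum of AVC, MC = AVC. MC = 44 - 32q + 6q^2; setting MC = AVC gives 4q^2 - 16q = 0, so q = 4. min AVC = 12.
For P < $12 the firm produces nothing.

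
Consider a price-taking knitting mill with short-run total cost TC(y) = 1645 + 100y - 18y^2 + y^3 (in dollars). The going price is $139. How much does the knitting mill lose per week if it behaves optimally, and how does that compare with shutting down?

Profit = -$293 at y = 13

AVC = 100 - 18y + y^2; min AVC = $19 at y = 9. Since P = $139 ≥ min AVC, the firm produces.
With MC = 100 - 36y + 3y^2, P = MC on the upward-sloping part at y* = 13.
TR = 139·13 = 1807. TC = 1645 + 455 = 2100. Profit = 1807 − 2100 = -$293.
By producing, the firm covers all variable cost plus $1352 of fixed cost; shutting down would lose the full $1645.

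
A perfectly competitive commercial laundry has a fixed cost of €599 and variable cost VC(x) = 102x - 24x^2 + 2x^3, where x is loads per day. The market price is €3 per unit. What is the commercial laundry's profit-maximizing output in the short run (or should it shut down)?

Variable cost is VC = 102x - 24x^2 + 2x^3, so AVC = VC/x = 102 - 24x + 2x^2 and MC = dTC/dx = 102 - 48x + 6x^2.
AVC is minimized where dAVC/dx = -24 + 4x = 0, at x = 6; min AVC = 102 - 24·6 + 2·6^2 = €30.
Since P = €3 < min AVC = €30, price fails to cover variable cost at any output.
The firm minimizes its loss by shutting down and losing only its fixed cost of €599.

Shut down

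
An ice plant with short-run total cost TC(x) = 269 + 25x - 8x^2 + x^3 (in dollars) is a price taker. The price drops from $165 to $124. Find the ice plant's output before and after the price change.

AVC = 25 - 8x + x^2, minimized at x = 4 where min AVC = $9. MC = 25 - 16x + 3x^2.
With P = $165 above the shutdown price, P = MC gives x = 10.
At P = $124 ≥ min AVC, set P = MC: x = 9. The firm stays open but cuts output.

Output falls from 10 to 9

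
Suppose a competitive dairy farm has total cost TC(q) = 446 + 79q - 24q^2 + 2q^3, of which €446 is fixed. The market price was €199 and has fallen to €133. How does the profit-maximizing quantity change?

Output falls from 10 to 9

MC = 79 - 48q + 6q^2; the shutdown threshold is min AVC = €7 (at q = 6).
With P = €199 above the shutdown price, P = MC gives q = 10.
At P = €133 ≥ min AVC, set P = MC: q = 9. The firm stays open but cuts output.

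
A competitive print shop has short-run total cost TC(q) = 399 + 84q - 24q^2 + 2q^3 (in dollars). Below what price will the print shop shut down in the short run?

Short-run supply begins at min AVC. From VC = 84q - 24q^2 + 2q^3, AVC = 84 - 24q + 2q^2.
At the minimum of AVC, MC = AVC. MC = 84 - 48q + 6q^2; setting MC = AVC gives 4q^2 - 24q = 0, so q = 6. min AVC = 12.
For P < $12 the firm produces nothing.

$12 per unit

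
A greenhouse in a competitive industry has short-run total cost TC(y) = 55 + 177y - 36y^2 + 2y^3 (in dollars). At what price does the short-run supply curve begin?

Short-run supply begins at min AVC. From VC = 177y - 36y^2 + 2y^3, AVC = 177 - 36y + 2y^2.
At the minimum of AVC, MC = AVC. MC = 177 - 72y + 6y^2; setting MC = AVC gives 4y^2 - 36y = 0, so y = 9. min AVC = 15.
So the shutdown price is $15.

$15 per unit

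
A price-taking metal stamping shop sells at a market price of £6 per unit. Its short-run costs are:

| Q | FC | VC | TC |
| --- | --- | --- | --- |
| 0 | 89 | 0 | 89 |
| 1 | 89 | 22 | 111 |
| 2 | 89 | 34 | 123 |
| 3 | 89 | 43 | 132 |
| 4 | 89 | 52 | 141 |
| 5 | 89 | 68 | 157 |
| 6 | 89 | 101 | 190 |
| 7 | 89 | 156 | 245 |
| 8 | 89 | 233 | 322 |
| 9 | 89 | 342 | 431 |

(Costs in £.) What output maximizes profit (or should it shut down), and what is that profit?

Q = 0 (shut down); profit = -£89

Compute π = P·Q − TC at each output: Q=0: -89; Q=1: -105; Q=2: -111; Q=3: -114; Q=4: -117; Q=5: -127; Q=6: -154; Q=7: -203; Q=8: -274; Q=9: -377.
Profit is highest at Q = 0. Equivalently, the lowest AVC in the table is 52/4 ≈ £13 at Q = 4, and P = £6 falls below it — price never covers variable cost, so the firm shuts down and loses only its fixed cost.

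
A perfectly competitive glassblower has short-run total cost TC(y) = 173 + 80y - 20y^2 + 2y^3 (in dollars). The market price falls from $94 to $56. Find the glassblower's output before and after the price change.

Output falls from 7 to 6

AVC = 80 - 20y + 2y^2, minimized at y = 5 where min AVC = $30. MC = 80 - 40y + 6y^2.
With P = $94 above the shutdown price, P = MC gives y = 7.
At P = $56 ≥ min AVC, set P = MC: y = 6. The firm stays open but cuts output.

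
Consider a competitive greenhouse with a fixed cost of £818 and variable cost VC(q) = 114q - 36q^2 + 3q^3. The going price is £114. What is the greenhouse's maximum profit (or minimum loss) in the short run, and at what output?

Profit = -£50 at q = 8

AVC = 114 - 36q + 3q^2; min AVC = £6 at q = 6. Since P = £114 ≥ min AVC, the firm produces.
With MC = 114 - 72q + 9q^2, P = MC on the upward-sloping part at q* = 8.
TR = 114·8 = 912. TC = 818 + 144 = 962. Profit = 912 − 962 = -£50.
Shutting down would mean losing the fixed cost of £818, so operating at a loss of £50 is better by £768.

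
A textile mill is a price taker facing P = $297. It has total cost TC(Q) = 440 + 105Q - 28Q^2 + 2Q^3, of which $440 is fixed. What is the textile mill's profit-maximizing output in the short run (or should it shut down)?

Variable cost is VC = 105Q - 28Q^2 + 2Q^3, so AVC = VC/Q = 105 - 28Q + 2Q^2 and MC = dTC/dQ = 105 - 56Q + 6Q^2.
AVC hits its minimum where MC = AVC, at Q = 7, giving min AVC = 105 - 28·7 + 2·7^2 = $7.
Since P = $297 ≥ min AVC = $7, price covers variable cost and the firm should produce.
P = MC gives -192 - 56Q + 6Q^2 = 0, with roots -8/3 and 12. Take the larger (rising MC): Q* = 12.
Check: AVC at Q = 12 is $57 ≤ P, so revenue covers variable cost.
Profit = P·Q − TC = 297·12 − 1124 = $2440.

Produce at Q = 12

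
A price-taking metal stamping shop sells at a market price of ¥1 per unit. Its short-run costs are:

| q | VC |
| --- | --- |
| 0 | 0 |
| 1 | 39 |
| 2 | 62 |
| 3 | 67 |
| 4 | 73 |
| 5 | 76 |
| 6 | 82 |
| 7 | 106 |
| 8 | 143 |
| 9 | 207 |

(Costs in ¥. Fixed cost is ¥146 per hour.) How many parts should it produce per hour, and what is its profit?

Profit at each row (π = 1q − TC): q=0: -146; q=1: -184; q=2: -206; q=3: -210; q=4: -215; q=5: -217; q=6: -222; q=7: -245; q=8: -281; q=9: -344.
Profit is highest at q = 0. Equivalently, the lowest AVC in the table is 82/6 ≈ ¥13.67 at q = 6, and P = ¥1 falls below it — price never covers variable cost, so the firm shuts down and loses only its fixed cost.

q = 0 (shut down); profit = -¥146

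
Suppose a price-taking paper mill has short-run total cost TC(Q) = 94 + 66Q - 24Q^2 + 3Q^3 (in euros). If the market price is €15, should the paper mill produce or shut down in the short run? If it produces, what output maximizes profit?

Variable cost is VC = 66Q - 24Q^2 + 3Q^3, so AVC = VC/Q = 66 - 24Q + 3Q^2 and MC = dTC/dQ = 66 - 48Q + 9Q^2.
AVC is minimized where dAVC/dQ = -24 + 6Q = 0, at Q = 4; min AVC = 66 - 24·4 + 3·4^2 = €18.
With P < min AVC (€15 < €18), every unit sold adds to the loss.
Best response: produce nothing and absorb the €94 fixed cost.

Shut down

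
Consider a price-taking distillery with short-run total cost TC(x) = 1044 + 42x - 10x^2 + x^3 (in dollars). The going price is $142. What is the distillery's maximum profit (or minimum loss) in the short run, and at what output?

Profit = -$44 at x = 10

AVC = 42 - 10x + x^2; min AVC = $17 at x = 5. Since P = $142 ≥ min AVC, the firm produces.
With MC = 42 - 20x + 3x^2, P = MC on the upward-sloping part at x* = 10.
TR = 142·10 = 1420. TC = 1044 + 420 = 1464. Profit = 1420 − 1464 = -$44.
By producing, the firm covers all variable cost plus $1000 of fixed cost; shutting down would lose the full $1044.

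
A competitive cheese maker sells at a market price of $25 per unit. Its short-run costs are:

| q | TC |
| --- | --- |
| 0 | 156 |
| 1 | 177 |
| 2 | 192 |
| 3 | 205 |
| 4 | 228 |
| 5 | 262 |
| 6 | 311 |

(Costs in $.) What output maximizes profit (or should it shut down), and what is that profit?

Compute π = P·q − TC at each output: q=0: -156; q=1: -152; q=2: -142; q=3: -130; q=4: -128; q=5: -137; q=6: -161.
Profit is maximized at q = 4. AVC there is 72/4 = $18 ≤ P, so producing beats shutting down (which would give -$156).

q = 4; profit = -$128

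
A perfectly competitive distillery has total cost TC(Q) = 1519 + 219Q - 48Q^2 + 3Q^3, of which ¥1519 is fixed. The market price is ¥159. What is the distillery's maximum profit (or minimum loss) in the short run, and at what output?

Profit = -¥319 at Q = 10

AVC = 219 - 48Q + 3Q^2; min AVC = ¥27 at Q = 8. Since P = ¥159 ≥ min AVC, the firm produces.
With MC = 219 - 96Q + 9Q^2, P = MC on the upward-sloping part at Q* = 10.
TR = 159·10 = 1590. TC = 1519 + 390 = 1909. Profit = 1590 − 1909 = -¥319.
Shutting down would mean losing the fixed cost of ¥1519, so operating at a loss of ¥319 is better by ¥1200.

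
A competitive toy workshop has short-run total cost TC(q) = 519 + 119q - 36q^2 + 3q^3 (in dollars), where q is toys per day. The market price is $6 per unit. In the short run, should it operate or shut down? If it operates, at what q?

Shut down

From TC, MC = TC'(q) = 119 - 72q + 9q^2 and AVC = VC/q = 119 - 36q + 3q^2.
AVC hits its minimum where MC = AVC, at q = 6, giving min AVC = 119 - 36·6 + 3·6^2 = $11.
P = $6 lies below min AVC = $11; no output level covers variable cost.
Best response: produce nothing and absorb the $519 fixed cost.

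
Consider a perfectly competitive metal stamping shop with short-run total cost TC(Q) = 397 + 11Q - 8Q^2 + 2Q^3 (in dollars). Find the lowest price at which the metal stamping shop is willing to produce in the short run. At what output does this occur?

$3 per unit, at Q = 2

The firm shuts down when price falls below the minimum of average variable cost. AVC = VC/Q = 11 - 8Q + 2Q^2.
At the minimum of AVC, MC = AVC. MC = 11 - 16Q + 6Q^2; setting MC = AVC gives 4Q^2 - 8Q = 0, so Q = 2. min AVC = 3.
The firm shuts down for any P below $3.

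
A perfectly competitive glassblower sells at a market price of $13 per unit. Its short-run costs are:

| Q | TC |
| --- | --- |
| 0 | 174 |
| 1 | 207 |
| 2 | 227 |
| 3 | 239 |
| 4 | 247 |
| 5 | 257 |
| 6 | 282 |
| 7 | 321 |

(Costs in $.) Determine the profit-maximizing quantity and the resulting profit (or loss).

Profit at each row (π = 13Q − TC): Q=0: -174; Q=1: -194; Q=2: -201; Q=3: -200; Q=4: -195; Q=5: -192; Q=6: -204; Q=7: -230.
Profit is highest at Q = 0. Equivalently, the lowest AVC in the table is 83/5 ≈ $16.60 at Q = 5, and P = $13 falls below it — price never covers variable cost, so the firm shuts down and loses only its fixed cost.

Q = 0 (shut down); profit = -$174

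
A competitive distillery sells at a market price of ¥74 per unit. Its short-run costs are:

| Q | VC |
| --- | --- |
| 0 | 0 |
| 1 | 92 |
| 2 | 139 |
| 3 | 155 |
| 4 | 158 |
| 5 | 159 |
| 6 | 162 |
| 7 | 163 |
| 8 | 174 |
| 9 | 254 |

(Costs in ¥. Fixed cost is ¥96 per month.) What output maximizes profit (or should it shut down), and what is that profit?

Tabulate TR − TC: Q=0: -96; Q=1: -114; Q=2: -87; Q=3: -29; Q=4: 42; Q=5: 115; Q=6: 186; Q=7: 259; Q=8: 322; Q=9: 316.
Profit is maximized at Q = 8. AVC there is 174/8 = ¥21.75 ≤ P, so producing beats shutting down (which would give -¥96).

Q = 8; profit = ¥322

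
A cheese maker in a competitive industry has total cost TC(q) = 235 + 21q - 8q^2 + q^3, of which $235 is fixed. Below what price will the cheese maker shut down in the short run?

Short-run supply begins at min AVC. From VC = 21q - 8q^2 + q^3, AVC = 21 - 8q + q^2.
At the minimum of AVC, MC = AVC. MC = 21 - 16q + 3q^2; setting MC = AVC gives 2q^2 - 8q = 0, so q = 4. min AVC = 5.
So the shutdown price is $5.

$5 per unit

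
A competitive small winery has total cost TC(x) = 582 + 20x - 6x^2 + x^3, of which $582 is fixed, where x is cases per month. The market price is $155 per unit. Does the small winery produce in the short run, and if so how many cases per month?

From TC, MC = TC'(x) = 20 - 12x + 3x^2 and AVC = VC/x = 20 - 6x + x^2.
The AVC parabola has its vertex at x = 6/2 = 3, where AVC = 20 - 6·3 + 3^2 = $11.
P = $155 exceeds min AVC = $11, so the firm stays open.
Solving P = MC: -135 - 12x + 3x^2 = 0 ⇒ x = -5 or 9. On the upward-sloping branch, x* = 9.
Check: AVC at x = 9 is $47 ≤ P, so revenue covers variable cost.
Profit = P·x − TC = 155·9 − 1005 = $390.

Produce at x = 9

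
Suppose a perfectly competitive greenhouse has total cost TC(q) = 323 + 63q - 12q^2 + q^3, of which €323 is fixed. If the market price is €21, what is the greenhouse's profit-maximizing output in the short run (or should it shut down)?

Strip out fixed cost: VC = 63q - 12q^2 + q^3. Then AVC = 63 - 12q + q^2 and MC = 63 - 24q + 3q^2.
AVC is minimized where dAVC/dq = -12 + 2q = 0, at q = 6; min AVC = 63 - 12·6 + 6^2 = €27.
With P < min AVC (€21 < €27), every unit sold adds to the loss.
Shutting down limits the loss to fixed cost, €323.

Shut down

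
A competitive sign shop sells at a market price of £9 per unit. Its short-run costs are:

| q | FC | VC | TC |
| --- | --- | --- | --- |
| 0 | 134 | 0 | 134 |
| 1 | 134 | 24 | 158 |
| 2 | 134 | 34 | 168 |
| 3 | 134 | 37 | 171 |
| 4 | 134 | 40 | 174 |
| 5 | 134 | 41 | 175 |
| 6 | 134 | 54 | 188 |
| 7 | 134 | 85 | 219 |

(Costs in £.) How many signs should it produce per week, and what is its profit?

Profit at each row (π = 9q − TC): q=0: -134; q=1: -149; q=2: -150; q=3: -144; q=4: -138; q=5: -130; q=6: -134; q=7: -156.
Profit is maximized at q = 5. AVC there is 41/5 = £8.20 ≤ P, so producing beats shutting down (which would give -£134).

q = 5; profit = -£130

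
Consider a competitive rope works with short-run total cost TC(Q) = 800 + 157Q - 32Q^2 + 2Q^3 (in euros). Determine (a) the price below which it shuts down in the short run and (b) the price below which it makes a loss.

Shutdown price = €29; break-even price = €117

Shutdown price = min AVC. AVC = 157 - 32Q + 2Q^2, with vertex at Q = 8 and minimum €29.
ATC = 800/Q + 157 - 32Q + 2Q^2. Setting dATC/dQ = −800/Q^2 − 32 + 4Q = 0 gives Q = 10 (since 4·10^3 − 32·10^2 = 800).
min ATC = 800/10 + 157 − 32·10 + 2·10^2 = €117. That is the break-even price.
Between these two prices the firm operates at a loss; above €117 it earns a profit.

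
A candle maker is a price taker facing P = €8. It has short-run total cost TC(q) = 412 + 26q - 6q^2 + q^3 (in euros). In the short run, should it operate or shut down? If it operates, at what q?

Shut down

Variable cost is VC = 26q - 6q^2 + q^3, so AVC = VC/q = 26 - 6q + q^2 and MC = dTC/dq = 26 - 12q + 3q^2.
AVC hits its minimum where MC = AVC, at q = 3, giving min AVC = 26 - 6·3 + 3^2 = €17.
Since P = €8 < min AVC = €17, price fails to cover variable cost at any output.
Shutting down limits the loss to fixed cost, €412.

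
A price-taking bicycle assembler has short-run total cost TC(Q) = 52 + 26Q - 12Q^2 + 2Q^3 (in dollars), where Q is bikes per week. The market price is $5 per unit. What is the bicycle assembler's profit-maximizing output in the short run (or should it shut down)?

From TC, MC = TC'(Q) = 26 - 24Q + 6Q^2 and AVC = VC/Q = 26 - 12Q + 2Q^2.
The AVC parabola has its vertex at Q = 12/4 = 3, where AVC = 26 - 12·3 + 2·3^2 = $8.
P = $5 lies below min AVC = $8; no output level covers variable cost.
The firm minimizes its loss by shutting down and losing only its fixed cost of $52.

Shut down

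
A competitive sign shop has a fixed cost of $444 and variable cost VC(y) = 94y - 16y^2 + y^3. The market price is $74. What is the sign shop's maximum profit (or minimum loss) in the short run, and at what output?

Profit = -$44 at y = 10

AVC = 94 - 16y + y^2 has its minimum $30 at y = 8; price $74 clears that bar, so the firm operates.
MC = 94 - 32y + 3y^2. Setting P = MC and taking the root on the rising branch gives y* = 10.
TR = 74·10 = 740. TC = 444 + 340 = 784. Profit = 740 − 784 = -$44.
By producing, the firm covers all variable cost plus $400 of fixed cost; shutting down would lose the full $444.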